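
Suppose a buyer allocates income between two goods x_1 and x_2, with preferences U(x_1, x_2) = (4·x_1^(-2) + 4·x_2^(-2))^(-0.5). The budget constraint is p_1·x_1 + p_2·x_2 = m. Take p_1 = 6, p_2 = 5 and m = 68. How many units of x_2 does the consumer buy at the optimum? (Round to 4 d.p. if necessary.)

Substitute x_2 = (x_2/x_1)·x_1 into the budget: x_1* = m/(p_1 + p_2·(x_2/x_1)).
Numerically x_2/x_1 = 1.062659, so x_1* = 68/(6 + 5·1.062659) = 6.0106 and x_2* = 1.062659·6.0106 = 6.3872.

x_2* = 6.3872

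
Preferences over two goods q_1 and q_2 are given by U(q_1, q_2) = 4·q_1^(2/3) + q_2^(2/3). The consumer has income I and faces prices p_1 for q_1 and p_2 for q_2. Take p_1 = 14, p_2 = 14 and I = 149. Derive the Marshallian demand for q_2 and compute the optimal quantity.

MRS = MU_q_1/MU_q_2 = 4·(q_2/q_1)^(1/3). Set equal to p_1/p_2.
Hence q_2/q_1 = ((1/4)·p_1/p_2)^(1/(1/3)), i.e. raised to the 3 power.
Substitute q_2 = (q_2/q_1)·q_1 into the budget: q_1* = I/(p_1 + p_2·(q_2/q_1)).
Numerically q_2/q_1 = 0.015625, so q_1* = 149/(14 + 14·0.015625) = 10.4791 and q_2* = 0.015625·10.4791 = 0.1637.

q_2* = 0.1637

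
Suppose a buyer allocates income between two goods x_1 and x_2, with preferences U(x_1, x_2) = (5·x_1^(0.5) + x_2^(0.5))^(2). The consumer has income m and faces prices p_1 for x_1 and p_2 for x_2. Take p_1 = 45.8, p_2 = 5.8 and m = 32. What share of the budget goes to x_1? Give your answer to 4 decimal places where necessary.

share on x_1 = 0.76

MU_x_1 ∝ 5·x_1^(-0.5), MU_x_2 ∝ x_2^(-0.5), so MRS = 5·(x_2/x_1)^(0.5) = p_1/p_2.
Solve for the ratio: x_2/x_1 = [(1/5)·p_1/p_2]^(2).
Substitute x_2 = (x_2/x_1)·x_1 into the budget: x_1* = m/(p_1 + p_2·(x_2/x_1)).
Numerically x_2/x_1 = 2.494221, so x_1* = 32/(45.8 + 5.8·2.494221) = 0.531 and x_2* = 2.494221·0.531 = 1.3244.
Expenditure on x_1: 45.8·0.531 = 24.3187; share = 0.76.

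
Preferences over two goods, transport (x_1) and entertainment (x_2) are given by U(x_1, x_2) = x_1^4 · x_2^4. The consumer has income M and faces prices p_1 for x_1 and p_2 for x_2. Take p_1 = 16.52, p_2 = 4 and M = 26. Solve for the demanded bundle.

The MRS is x_2/x_1. Set MRS = p_1/p_2.
Rearranging, p_2·x_2 = p_1·x_1. Substituting into the budget gives p_1·x_1·(1 + 1) = M.
Demand: x_1*(p_1,p_2,M) = 0.5·M/p_1 and x_2* = 0.5·M/p_2.
At p_1=16.52, p_2=4, M=26: x_1* = 0.5·26/16.52 = 0.7869, x_2* = 3.25.

x_1* = 0.7869, x_2* = 3.25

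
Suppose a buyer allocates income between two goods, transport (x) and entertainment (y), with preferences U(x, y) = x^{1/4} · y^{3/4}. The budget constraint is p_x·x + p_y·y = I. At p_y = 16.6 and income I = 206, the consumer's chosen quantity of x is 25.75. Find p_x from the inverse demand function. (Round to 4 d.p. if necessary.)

p_x = 2

The MRS is (1/3)·y/x. Set MRS = p_x/p_y.
Rearranging, p_y·y = 3·p_x·x. Substituting into the budget gives p_x·x·(1 + 3) = I.
Demand: x*(p_x,p_y,I) = 0.25·I/p_x and y* = 0.75·I/p_y.
Set x* = 25.75 in the demand function and solve for p_x: p_x = 2.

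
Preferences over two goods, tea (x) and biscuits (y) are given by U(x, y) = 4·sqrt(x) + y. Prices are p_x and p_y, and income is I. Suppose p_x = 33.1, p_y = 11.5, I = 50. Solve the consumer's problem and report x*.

Thus x* = (2·p_y/p_x)² — independent of I — with the rest of income spent on y.
Plugging in: x* = (2·11.5/33.1)² = 0.4828.

x* = 0.4828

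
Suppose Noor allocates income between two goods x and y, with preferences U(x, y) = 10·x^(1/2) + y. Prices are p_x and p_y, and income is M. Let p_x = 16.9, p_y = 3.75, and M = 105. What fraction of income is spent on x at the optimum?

Solve: √x = 5·p_y/p_x, so x*(p_x,p_y) = (5·p_y/p_x)², and y* = (M − p_x·x*)/p_y.
Plugging in: x* = (5·3.75/16.9)² = 1.2309, y* = 22.4527.
Expenditure on x: 16.9·1.2309 = 20.8025; share = 0.1981.

share on x = 0.1981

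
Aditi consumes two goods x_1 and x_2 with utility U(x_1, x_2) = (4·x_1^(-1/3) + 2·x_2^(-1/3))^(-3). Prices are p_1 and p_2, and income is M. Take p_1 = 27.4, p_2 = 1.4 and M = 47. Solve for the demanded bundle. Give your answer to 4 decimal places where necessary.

MRS = MU_x_1/MU_x_2 = 2·(x_2/x_1)^(4/3). Set equal to p_1/p_2.
Hence x_2/x_1 = ((1/2)·p_1/p_2)^(1/(4/3)), i.e. raised to the 0.75 power.
Substitute x_2 = (x_2/x_1)·x_1 into the budget: x_1* = M/(p_1 + p_2·(x_2/x_1)).
Numerically x_2/x_1 = 5.532793, so x_1* = 47/(27.4 + 1.4·5.532793) = 1.3373 and x_2* = 5.532793·1.3373 = 7.3989.

x_1* = 1.3373, x_2* = 7.3989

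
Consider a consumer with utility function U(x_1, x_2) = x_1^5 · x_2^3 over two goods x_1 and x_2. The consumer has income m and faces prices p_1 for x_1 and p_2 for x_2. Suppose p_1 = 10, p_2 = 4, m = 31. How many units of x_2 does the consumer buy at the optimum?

MU_x_1/MU_x_2 = (5·x_2)/(3·x_1); tangency sets this equal to p_1/p_2.
So 5·p_2·x_2 = 3·p_1·x_1; combined with the budget, a share 0.625 of income goes to x_1.
Demand: x_1*(p_1,p_2,m) = 0.625·m/p_1 and x_2* = 0.375·m/p_2.
At p_1=10, p_2=4, m=31: x_2* = 0.375·31/4 = 2.9062.

x_2* = 2.9062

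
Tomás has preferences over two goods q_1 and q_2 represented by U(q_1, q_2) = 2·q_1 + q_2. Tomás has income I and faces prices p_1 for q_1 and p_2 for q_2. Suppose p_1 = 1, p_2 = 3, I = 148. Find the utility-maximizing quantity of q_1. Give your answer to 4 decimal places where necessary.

Linear utility — the consumer picks whichever good has higher MU/price: 2/1 = 2 vs 1/3 = 0.3333.
q_1 gives more utility per dollar, so spend all income on q_1: q_1* = I/p_1, q_2* = 0.
Numerically: q_1* = 148, q_2* = 0.

q_1* = 148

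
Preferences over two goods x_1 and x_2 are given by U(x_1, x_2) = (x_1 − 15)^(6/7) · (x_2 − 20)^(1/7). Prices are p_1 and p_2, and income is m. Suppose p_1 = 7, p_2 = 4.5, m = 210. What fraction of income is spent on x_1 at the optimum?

MRS = 6·(x_2−20)/(x_1−15). Tangency with p_1/p_2 gives x_2−20 = (1/6)·(p_1/p_2)·(x_1−15).
After buying the subsistence bundle (15, 20), a share 6/7 of the remaining income goes to x_1: x_1* = 15 + 6/7·(m − 15p_1 − 20p_2)/p_1.
Discretionary income = 210 − 15·7 − 20·4.5 = 15; x_1* = 15 + 6/7·15/7 = 16.8367; x_2* = 20 + 1/7·15/4.5 = 20.4762.
Expenditure on x_1: 7·16.8367 = 117.8571; share = 0.5612.

share on x_1 = 0.5612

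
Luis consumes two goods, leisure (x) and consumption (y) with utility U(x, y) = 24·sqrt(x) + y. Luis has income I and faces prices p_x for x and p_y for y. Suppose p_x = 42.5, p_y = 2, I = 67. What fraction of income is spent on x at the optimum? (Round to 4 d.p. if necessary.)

MU_x = 12/√x, MU_y = 1. Tangency: 12/√x = p_x/p_y.
Thus x* = (12·p_y/p_x)² — independent of I — with the rest of income spent on y.
Plugging in: x* = (12·2/42.5)² = 0.3189, y* = 26.7235.
Expenditure on x: 42.5·0.3189 = 13.5529; share = 0.2023.

share on x = 0.2023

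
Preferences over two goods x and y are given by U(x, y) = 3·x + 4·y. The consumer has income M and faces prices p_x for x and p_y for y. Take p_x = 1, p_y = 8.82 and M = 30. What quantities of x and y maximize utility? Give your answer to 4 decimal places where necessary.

Perfect substitutes: compare marginal utility per dollar. 3/p_x vs 4/p_y → 3 vs 0.4535.
x gives more utility per dollar, so spend all income on x: x* = M/p_x, y* = 0.
Numerically: x* = 30, y* = 0.

x* = 30, y* = 0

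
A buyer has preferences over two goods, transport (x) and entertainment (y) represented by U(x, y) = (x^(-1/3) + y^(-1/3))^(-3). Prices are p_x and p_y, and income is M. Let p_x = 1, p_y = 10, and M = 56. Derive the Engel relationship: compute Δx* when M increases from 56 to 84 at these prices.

MRS = MU_x/MU_y = (y/x)^(4/3). Set equal to p_x/p_y.
Hence y/x = (p_x/p_y)^(1/(4/3)), i.e. raised to the 0.75 power.
With the ratio pinned down, the budget gives x* = M/(p_x + p_y·(y/x)) and y* = (y/x)·x*.
Numerically y/x = 0.177828, so x* = 56/(1 + 10·0.177828) = 20.1564.
At M' = 84: x* = 30.2345. Change: 30.2345 − 20.1564 = 10.0782.

Δx* = 10.0782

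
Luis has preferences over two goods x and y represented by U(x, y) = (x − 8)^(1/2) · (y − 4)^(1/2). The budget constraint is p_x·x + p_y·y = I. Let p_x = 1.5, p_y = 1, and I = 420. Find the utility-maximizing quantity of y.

MRS = (y−4)/(x−8). Tangency with p_x/p_y gives y−4 = (p_x/p_y)·(x−8).
After buying the subsistence bundle (8, 4), a share 0.5 of the remaining income goes to x: x* = 8 + 0.5·(I − 8p_x − 4p_y)/p_x.
Discretionary income = 420 − 8·1.5 − 4·1 = 404; y* = 4 + 0.5·404/1 = 206.

y* = 206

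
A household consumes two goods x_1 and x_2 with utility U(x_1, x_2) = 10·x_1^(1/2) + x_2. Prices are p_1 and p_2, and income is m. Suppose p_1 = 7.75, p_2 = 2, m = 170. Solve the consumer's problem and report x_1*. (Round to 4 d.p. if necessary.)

Solve: √x_1 = 5·p_2/p_1, so x_1*(p_1,p_2) = (5·p_2/p_1)², and x_2* = (m − p_1·x_1*)/p_2.
Plugging in: x_1* = (5·2/7.75)² = 1.6649.

x_1* = 1.6649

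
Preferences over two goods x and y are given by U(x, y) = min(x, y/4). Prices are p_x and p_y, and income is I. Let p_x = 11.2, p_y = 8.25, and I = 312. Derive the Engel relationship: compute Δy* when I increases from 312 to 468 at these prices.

Leontief preferences: the optimum is at the kink where x/1 = y/4, i.e. y = 4·x.
Budget: p_x·x + p_y·4·x = I, so (p_x + 4·p_y)·x = I.
Demand: x*(p_x,p_y,I) = I/(p_x + 4·p_y), y* = 4·I/(p_x + 4·p_y).
Here 11.2 + 4·8.25 = 44.2, giving y* = 28.2353.
At I' = 468: y* = 42.3529. Change: 42.3529 − 28.2353 = 14.1176.

Δy* = 14.1176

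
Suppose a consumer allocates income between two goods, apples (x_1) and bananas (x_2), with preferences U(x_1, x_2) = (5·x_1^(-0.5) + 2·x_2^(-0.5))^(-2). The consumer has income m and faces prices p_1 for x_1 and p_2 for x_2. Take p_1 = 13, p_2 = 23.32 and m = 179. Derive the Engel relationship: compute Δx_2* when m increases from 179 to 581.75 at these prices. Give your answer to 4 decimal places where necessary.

Δx_2* = 6.8643

MU_x_1 ∝ 5·x_1^(-1.5), MU_x_2 ∝ 2·x_2^(-1.5), so MRS = (5/2)·(x_2/x_1)^(1.5) = p_1/p_2.
Hence x_2/x_1 = ((2/5)·p_1/p_2)^(1/(1.5)), i.e. raised to the 2/3 power.
Substitute x_2 = (x_2/x_1)·x_1 into the budget: x_1* = m/(p_1 + p_2·(x_2/x_1)).
Numerically x_2/x_1 = 0.367719, so x_1* = 179/(13 + 23.32·0.367719) = 8.2966 and x_2* = 0.367719·8.2966 = 3.0508.
At m' = 581.75: x_2* = 9.9151. Change: 9.9151 − 3.0508 = 6.8643.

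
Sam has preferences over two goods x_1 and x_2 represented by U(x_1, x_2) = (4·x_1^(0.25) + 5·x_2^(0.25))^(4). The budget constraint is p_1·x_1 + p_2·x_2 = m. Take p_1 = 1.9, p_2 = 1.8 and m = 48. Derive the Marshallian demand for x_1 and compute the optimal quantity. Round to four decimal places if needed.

From the CES first-order condition, (4/5)·(x_2/x_1)^(0.75) = p_1/p_2.
Solve for the ratio: x_2/x_1 = [(5/4)·p_1/p_2]^(4/3).
With the ratio pinned down, the budget gives x_1* = m/(p_1 + p_2·(x_2/x_1)) and x_2* = (x_2/x_1)·x_1*.
Numerically x_2/x_1 = 1.447176, so x_1* = 48/(1.9 + 1.8·1.447176) = 10.655.

x_1* = 10.655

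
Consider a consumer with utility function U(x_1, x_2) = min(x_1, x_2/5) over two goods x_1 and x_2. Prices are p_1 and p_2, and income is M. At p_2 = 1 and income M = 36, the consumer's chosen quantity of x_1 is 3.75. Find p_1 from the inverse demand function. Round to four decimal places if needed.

p_1 = 4.6

Leontief preferences: the optimum is at the kink where x_1/1 = x_2/5, i.e. x_2 = 5·x_1.
Budget: p_1·x_1 + p_2·5·x_1 = M, so (p_1 + 5·p_2)·x_1 = M.
Demand: x_1*(p_1,p_2,M) = M/(p_1 + 5·p_2), x_2* = 5·M/(p_1 + 5·p_2).
Set x_1* = 3.75 in the demand function and solve for p_1: p_1 = 4.6.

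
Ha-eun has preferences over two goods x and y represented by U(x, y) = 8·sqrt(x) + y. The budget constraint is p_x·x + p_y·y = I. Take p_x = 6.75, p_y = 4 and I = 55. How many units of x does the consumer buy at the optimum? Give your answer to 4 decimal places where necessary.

x* = 5.6187

Set MRS = p_x/p_y: 4·x^(−1/2) = p_x/p_y.
Thus x* = (4·p_y/p_x)² — independent of I — with the rest of income spent on y.
Plugging in: x* = (4·4/6.75)² = 5.6187.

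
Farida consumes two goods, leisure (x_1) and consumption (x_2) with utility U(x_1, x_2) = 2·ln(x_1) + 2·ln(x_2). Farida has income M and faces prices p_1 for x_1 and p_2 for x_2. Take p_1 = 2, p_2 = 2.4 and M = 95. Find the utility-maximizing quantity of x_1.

x_1* = 23.75

The MRS is x_2/x_1. Set MRS = p_1/p_2.
So 2·p_2·x_2 = 2·p_1·x_1; combined with the budget, a share 0.5 of income goes to x_1.
Demand: x_1*(p_1,p_2,M) = 0.5·M/p_1 and x_2* = 0.5·M/p_2.
At p_1=2, p_2=2.4, M=95: x_1* = 0.5·95/2 = 23.75.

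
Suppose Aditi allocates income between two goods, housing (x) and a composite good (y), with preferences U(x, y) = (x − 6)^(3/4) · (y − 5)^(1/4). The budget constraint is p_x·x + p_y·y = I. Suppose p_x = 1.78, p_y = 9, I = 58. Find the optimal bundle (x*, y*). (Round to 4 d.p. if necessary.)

Discretionary income = 58 − 6·1.78 − 5·9 = 2.32; x* = 6 + 0.75·2.32/1.78 = 6.9775; y* = 5 + 0.25·2.32/9 = 5.0644.

x* = 6.9775, y* = 5.0644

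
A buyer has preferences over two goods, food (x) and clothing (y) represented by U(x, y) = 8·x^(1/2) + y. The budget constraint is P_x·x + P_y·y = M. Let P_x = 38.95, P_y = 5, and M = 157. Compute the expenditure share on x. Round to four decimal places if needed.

share on x = 0.0654

Solve: √x = 4·P_y/P_x, so x*(P_x,P_y) = (4·P_y/P_x)², and y* = (M − P_x·x*)/P_y.
Plugging in: x* = (4·5/38.95)² = 0.2637, y* = 29.3461.
Expenditure on x: 38.95·0.2637 = 10.2696; share = 0.0654.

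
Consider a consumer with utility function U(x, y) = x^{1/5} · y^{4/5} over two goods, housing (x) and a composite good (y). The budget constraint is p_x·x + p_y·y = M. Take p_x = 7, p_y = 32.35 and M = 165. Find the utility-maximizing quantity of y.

At p_x=7, p_y=32.35, M=165: y* = 0.8·165/32.35 = 4.0804.

y* = 4.0804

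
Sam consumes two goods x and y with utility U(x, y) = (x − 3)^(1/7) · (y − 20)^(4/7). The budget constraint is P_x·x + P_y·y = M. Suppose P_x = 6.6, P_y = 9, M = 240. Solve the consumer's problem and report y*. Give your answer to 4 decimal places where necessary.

y* = 23.5733

Substituting into the budget: x* = 3 + 0.2·(M − 3·P_x − 20·P_y)/P_x, and y* = 20 + 0.8·(…)/P_y.
Discretionary income = 240 − 3·6.6 − 20·9 = 40.2; y* = 20 + 0.8·40.2/9 = 23.5733.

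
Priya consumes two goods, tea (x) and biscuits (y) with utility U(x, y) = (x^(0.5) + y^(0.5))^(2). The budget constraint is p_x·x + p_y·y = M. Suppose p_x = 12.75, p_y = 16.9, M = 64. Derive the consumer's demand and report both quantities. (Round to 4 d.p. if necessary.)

x* = 2.8611, y* = 1.6285

Substitute y = (y/x)·x into the budget: x* = M/(p_x + p_y·(y/x)).
Numerically y/x = 0.569176, so x* = 64/(12.75 + 16.9·0.569176) = 2.8611 and y* = 0.569176·2.8611 = 1.6285.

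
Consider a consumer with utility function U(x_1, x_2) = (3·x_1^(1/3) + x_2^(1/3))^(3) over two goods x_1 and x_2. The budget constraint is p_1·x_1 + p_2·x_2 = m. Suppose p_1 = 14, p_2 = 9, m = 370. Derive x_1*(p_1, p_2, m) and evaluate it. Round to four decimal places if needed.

x_1* = 21.3129

From the CES first-order condition, 3·(x_2/x_1)^(2/3) = p_1/p_2.
Hence x_2/x_1 = ((1/3)·p_1/p_2)^(1/(2/3)), i.e. raised to the 1.5 power.
Substitute x_2 = (x_2/x_1)·x_1 into the budget: x_1* = m/(p_1 + p_2·(x_2/x_1)).
Numerically x_2/x_1 = 0.373376, so x_1* = 370/(14 + 9·0.373376) = 21.3129.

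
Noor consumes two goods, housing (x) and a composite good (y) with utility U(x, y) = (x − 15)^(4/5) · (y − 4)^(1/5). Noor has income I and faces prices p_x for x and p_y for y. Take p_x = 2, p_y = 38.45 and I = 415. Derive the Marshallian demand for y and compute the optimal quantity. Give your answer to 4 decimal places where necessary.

Substituting into the budget: x* = 15 + 0.8·(I − 15·p_x − 4·p_y)/p_x, and y* = 4 + 0.2·(…)/p_y.
Discretionary income = 415 − 15·2 − 4·38.45 = 231.2; y* = 4 + 0.2·231.2/38.45 = 5.2026.

y* = 5.2026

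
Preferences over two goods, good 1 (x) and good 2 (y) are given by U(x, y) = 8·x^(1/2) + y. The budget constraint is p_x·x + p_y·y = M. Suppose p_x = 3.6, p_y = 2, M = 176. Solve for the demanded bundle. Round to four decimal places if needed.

x* = 4.9383, y* = 79.1111

Set MRS = p_x/p_y: 4·x^(−1/2) = p_x/p_y.
Thus x* = (4·p_y/p_x)² — independent of M — with the rest of income spent on y.
Plugging in: x* = (4·2/3.6)² = 4.9383, y* = 79.1111.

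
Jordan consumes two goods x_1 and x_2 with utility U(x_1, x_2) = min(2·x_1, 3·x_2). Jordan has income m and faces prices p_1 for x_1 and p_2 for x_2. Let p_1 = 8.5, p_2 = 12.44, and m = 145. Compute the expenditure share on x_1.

share on x_1 = 0.5062

With perfect complements, no substitution: consume in ratio x_1:x_2 = 3:2.
Budget: p_1·x_1 + p_2·(2/3)·x_1 = m, so (3·p_1 + 2·p_2)·x_1 = 3·m.
Demand: x_1*(p_1,p_2,m) = 3·m/(3·p_1 + 2·p_2), x_2* = 2·m/(3·p_1 + 2·p_2).
Here 3·8.5 + 2·12.44 = 50.38, giving x_1* = 8.6344 and x_2* = 5.7563.
Expenditure on x_1: 8.5·8.6344 = 73.3922; share = 0.5062.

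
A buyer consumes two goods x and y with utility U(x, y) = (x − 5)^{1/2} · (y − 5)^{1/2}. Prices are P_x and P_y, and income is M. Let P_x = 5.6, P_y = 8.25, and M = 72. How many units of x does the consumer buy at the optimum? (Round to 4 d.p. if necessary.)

x* = 5.2455

MRS = (y−5)/(x−5). Tangency with P_x/P_y gives y−5 = (P_x/P_y)·(x−5).
Substituting into the budget: x* = 5 + 0.5·(M − 5·P_x − 5·P_y)/P_x, and y* = 5 + 0.5·(…)/P_y.
Discretionary income = 72 − 5·5.6 − 5·8.25 = 2.75; x* = 5 + 0.5·2.75/5.6 = 5.2455.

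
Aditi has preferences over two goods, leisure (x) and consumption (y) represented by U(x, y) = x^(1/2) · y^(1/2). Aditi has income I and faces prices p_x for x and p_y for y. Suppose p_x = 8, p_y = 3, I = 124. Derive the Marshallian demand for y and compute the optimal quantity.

y* = 20.6667

At p_x=8, p_y=3, I=124: y* = 0.5·124/3 = 20.6667.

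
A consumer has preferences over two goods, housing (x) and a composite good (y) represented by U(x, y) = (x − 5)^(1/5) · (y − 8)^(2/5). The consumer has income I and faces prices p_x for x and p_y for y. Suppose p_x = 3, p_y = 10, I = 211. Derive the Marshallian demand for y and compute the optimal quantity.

Let x' = x−5, y' = y−8. MRS = (1/2)·y'/x' = p_x/p_y.
Substituting into the budget: x* = 5 + 1/3·(I − 5·p_x − 8·p_y)/p_x, and y* = 8 + 2/3·(…)/p_y.
Discretionary income = 211 − 5·3 − 8·10 = 116; y* = 8 + 2/3·116/10 = 15.7333.

y* = 15.7333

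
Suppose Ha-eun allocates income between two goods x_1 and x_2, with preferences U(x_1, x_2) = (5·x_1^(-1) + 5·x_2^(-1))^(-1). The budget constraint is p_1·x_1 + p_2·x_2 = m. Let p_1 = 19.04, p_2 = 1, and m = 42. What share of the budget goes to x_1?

share on x_1 = 0.8136

From the CES first-order condition, (x_2/x_1)^(2) = p_1/p_2.
Solve for the ratio: x_2/x_1 = [p_1/p_2]^(0.5).
Substitute x_2 = (x_2/x_1)·x_1 into the budget: x_1* = m/(p_1 + p_2·(x_2/x_1)).
Numerically x_2/x_1 = 4.363485, so x_1* = 42/(19.04 + 1·4.363485) = 1.7946 and x_2* = 4.363485·1.7946 = 7.8307.
Expenditure on x_1: 19.04·1.7946 = 34.1693; share = 0.8136.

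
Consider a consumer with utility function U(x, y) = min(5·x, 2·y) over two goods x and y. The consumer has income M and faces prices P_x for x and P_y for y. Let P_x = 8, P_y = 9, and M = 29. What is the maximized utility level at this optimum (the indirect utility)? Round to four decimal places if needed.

Leontief preferences: the optimum is at the kink where x/2 = y/5, i.e. y = (5/2)·x.
Budget: P_x·x + P_y·(5/2)·x = M, so (2·P_x + 5·P_y)·x = 2·M.
Demand: x*(P_x,P_y,M) = 2·M/(2·P_x + 5·P_y), y* = 5·M/(2·P_x + 5·P_y).
Here 2·8 + 5·9 = 61, giving x* = 0.9508 and y* = 2.377.
Utility at the optimum: U(0.9508, 2.377) = 4.7541.

V = 4.7541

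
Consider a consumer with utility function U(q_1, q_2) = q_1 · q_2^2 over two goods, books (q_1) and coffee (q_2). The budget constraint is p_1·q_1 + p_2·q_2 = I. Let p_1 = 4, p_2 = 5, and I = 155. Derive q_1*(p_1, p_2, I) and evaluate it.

q_1* = 12.9167

Tangency: MRS = (1/2)·q_2/q_1 = p_1/p_2.
So p_2·q_2 = 2·p_1·q_1; combined with the budget, a share 1/3 of income goes to q_1.
Demand: q_1*(p_1,p_2,I) = 1/3·I/p_1 and q_2* = 2/3·I/p_2.
At p_1=4, p_2=5, I=155: q_1* = 1/3·155/4 = 12.9167.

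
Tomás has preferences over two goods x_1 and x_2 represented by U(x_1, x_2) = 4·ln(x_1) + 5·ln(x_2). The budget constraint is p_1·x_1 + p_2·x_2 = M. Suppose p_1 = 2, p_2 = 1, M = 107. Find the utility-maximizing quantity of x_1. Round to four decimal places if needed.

x_1* = 23.7778

At p_1=2, p_2=1, M=107: x_1* = 4/9·107/2 = 23.7778.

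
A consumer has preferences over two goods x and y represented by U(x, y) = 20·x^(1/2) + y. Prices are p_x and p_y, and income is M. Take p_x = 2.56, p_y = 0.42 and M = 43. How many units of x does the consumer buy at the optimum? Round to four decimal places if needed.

x* = 2.6917

MU_x = 10/√x, MU_y = 1. Tangency: 10/√x = p_x/p_y.
Thus x* = (10·p_y/p_x)² — independent of M — with the rest of income spent on y.
Plugging in: x* = (10·0.42/2.56)² = 2.6917.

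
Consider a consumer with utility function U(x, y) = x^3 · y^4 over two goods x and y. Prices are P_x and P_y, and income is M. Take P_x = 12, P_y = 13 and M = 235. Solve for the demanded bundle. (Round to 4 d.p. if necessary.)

Tangency: MRS = (3/4)·y/x = P_x/P_y.
Rearranging, P_y·y = (4/3)·P_x·x. Substituting into the budget gives P_x·x·(1 + (4/3)) = M.
Demand: x*(P_x,P_y,M) = 3/7·M/P_x and y* = 4/7·M/P_y.
At P_x=12, P_y=13, M=235: x* = 3/7·235/12 = 8.3929, y* = 10.3297.

x* = 8.3929, y* = 10.3297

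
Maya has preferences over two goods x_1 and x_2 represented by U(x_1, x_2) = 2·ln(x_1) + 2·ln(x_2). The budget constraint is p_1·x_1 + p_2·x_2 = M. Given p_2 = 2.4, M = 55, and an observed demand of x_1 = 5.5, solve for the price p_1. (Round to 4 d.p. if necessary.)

p_1 = 5

The MRS is x_2/x_1. Set MRS = p_1/p_2.
Rearranging, p_2·x_2 = p_1·x_1. Substituting into the budget gives p_1·x_1·(1 + 1) = M.
Demand: x_1*(p_1,p_2,M) = 0.5·M/p_1 and x_2* = 0.5·M/p_2.
Set x_1* = 5.5 in the demand function and solve for p_1: p_1 = 5.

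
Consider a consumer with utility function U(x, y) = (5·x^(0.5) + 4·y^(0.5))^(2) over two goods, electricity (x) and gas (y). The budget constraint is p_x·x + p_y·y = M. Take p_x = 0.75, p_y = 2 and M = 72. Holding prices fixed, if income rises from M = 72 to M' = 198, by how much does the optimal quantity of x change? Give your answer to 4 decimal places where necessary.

MU_x ∝ 5·x^(-0.5), MU_y ∝ 4·y^(-0.5), so MRS = (5/4)·(y/x)^(0.5) = p_x/p_y.
Solve for the ratio: y/x = [(4/5)·p_x/p_y]^(2).
With the ratio pinned down, the budget gives x* = M/(p_x + p_y·(y/x)) and y* = (y/x)·x*.
Numerically y/x = 0.09, so x* = 72/(0.75 + 2·0.09) = 77.4194.
At M' = 198: x* = 212.9032. Change: 212.9032 − 77.4194 = 135.4839.

Δx* = 135.4839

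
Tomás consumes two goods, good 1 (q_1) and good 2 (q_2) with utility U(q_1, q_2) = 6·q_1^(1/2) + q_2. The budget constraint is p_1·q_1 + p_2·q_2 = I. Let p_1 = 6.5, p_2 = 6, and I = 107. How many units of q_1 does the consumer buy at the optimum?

MU_q_1 = 3/√q_1, MU_q_2 = 1. Tangency: 3/√q_1 = p_1/p_2.
Thus q_1* = (3·p_2/p_1)² — independent of I — with the rest of income spent on q_2.
Plugging in: q_1* = (3·6/6.5)² = 7.6686.

q_1* = 7.6686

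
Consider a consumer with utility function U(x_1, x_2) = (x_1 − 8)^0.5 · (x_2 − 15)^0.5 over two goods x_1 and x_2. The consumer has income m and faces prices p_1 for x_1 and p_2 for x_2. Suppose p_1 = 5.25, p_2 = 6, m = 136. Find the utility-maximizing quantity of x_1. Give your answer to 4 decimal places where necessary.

Let x_1' = x_1−8, x_2' = x_2−15. MRS = x_2'/x_1' = p_1/p_2.
Substituting into the budget: x_1* = 8 + 0.5·(m − 8·p_1 − 15·p_2)/p_1, and x_2* = 15 + 0.5·(…)/p_2.
Discretionary income = 136 − 8·5.25 − 15·6 = 4; x_1* = 8 + 0.5·4/5.25 = 8.381.

x_1* = 8.381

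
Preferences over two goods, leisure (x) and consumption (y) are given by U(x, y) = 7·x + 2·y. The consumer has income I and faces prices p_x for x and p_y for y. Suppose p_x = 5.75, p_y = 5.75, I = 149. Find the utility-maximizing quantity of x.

x* = 25.913

Perfect substitutes: compare marginal utility per dollar. 7/p_x vs 2/p_y → 1.2174 vs 0.3478.
x gives more utility per dollar, so spend all income on x: x* = I/p_x, y* = 0.
Numerically: x* = 25.913, y* = 0.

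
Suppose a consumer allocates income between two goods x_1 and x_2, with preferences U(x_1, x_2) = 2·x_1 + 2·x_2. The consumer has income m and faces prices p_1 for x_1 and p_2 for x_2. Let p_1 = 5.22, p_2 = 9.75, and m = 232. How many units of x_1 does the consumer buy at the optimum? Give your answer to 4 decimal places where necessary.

x_1* = 44.4444

x_1 gives more utility per dollar, so spend all income on x_1: x_1* = m/p_1, x_2* = 0.
Numerically: x_1* = 44.4444, x_2* = 0.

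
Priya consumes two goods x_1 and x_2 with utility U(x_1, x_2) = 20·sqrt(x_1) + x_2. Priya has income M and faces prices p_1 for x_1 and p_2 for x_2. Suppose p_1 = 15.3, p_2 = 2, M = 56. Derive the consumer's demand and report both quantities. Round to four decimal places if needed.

x_1* = 1.7087, x_2* = 14.9281

Plugging in: x_1* = (10·2/15.3)² = 1.7087, x_2* = 14.9281.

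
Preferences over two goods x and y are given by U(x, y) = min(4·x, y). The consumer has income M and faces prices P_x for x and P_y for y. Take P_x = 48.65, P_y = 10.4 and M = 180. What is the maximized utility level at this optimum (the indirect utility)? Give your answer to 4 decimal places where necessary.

V = 7.9778

With perfect complements, no substitution: consume in ratio x:y = 1:4.
Budget: P_x·x + P_y·4·x = M, so (P_x + 4·P_y)·x = M.
Demand: x*(P_x,P_y,M) = M/(P_x + 4·P_y), y* = 4·M/(P_x + 4·P_y).
Here 48.65 + 4·10.4 = 90.25, giving x* = 1.9945 and y* = 7.9778.
Utility at the optimum: U(1.9945, 7.9778) = 7.9778.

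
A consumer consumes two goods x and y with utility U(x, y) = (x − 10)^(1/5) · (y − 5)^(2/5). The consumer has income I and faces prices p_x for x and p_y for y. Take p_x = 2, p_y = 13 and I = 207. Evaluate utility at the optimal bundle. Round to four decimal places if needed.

Discretionary income = 207 − 10·2 − 5·13 = 122; x* = 10 + 1/3·122/2 = 30.3333; y* = 5 + 2/3·122/13 = 11.2564.
Utility at the optimum: U(30.3333, 11.2564) = 3.8034.

V = 3.8034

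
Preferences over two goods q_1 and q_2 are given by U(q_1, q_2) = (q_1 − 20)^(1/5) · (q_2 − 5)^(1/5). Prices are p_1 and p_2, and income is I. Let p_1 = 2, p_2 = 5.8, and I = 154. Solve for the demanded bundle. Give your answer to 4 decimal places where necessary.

This is Cobb-Douglas in (q_1−20, q_2−5): tangency gives 0.2·p_2·(q_2−5) = 0.2·p_1·(q_1−20).
Substituting into the budget: q_1* = 20 + 0.5·(I − 20·p_1 − 5·p_2)/p_1, and q_2* = 5 + 0.5·(…)/p_2.
Discretionary income = 154 − 20·2 − 5·5.8 = 85; q_1* = 20 + 0.5·85/2 = 41.25; q_2* = 5 + 0.5·85/5.8 = 12.3276.

q_1* = 41.25, q_2* = 12.3276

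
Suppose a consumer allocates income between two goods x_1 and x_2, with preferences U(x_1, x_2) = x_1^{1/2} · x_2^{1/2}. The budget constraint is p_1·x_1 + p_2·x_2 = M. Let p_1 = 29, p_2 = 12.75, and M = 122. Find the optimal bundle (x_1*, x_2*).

MU_x_1/MU_x_2 = (0.5·x_2)/(0.5·x_1); tangency sets this equal to p_1/p_2.
So 0.5·p_2·x_2 = 0.5·p_1·x_1; combined with the budget, a share 0.5 of income goes to x_1.
Demand: x_1*(p_1,p_2,M) = 0.5·M/p_1 and x_2* = 0.5·M/p_2.
At p_1=29, p_2=12.75, M=122: x_1* = 0.5·122/29 = 2.1034, x_2* = 4.7843.

x_1* = 2.1034, x_2* = 4.7843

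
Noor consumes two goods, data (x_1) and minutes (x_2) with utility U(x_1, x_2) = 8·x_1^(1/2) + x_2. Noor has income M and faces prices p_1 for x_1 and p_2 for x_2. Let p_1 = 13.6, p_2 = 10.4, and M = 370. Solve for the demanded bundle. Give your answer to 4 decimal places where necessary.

x_1* = 9.3564, x_2* = 23.3416

Utility is quasi-linear in x_2; the FOC for x_1 is 4/√x_1 = p_1/p_2.
Thus x_1* = (4·p_2/p_1)² — independent of M — with the rest of income spent on x_2.
Plugging in: x_1* = (4·10.4/13.6)² = 9.3564, x_2* = 23.3416.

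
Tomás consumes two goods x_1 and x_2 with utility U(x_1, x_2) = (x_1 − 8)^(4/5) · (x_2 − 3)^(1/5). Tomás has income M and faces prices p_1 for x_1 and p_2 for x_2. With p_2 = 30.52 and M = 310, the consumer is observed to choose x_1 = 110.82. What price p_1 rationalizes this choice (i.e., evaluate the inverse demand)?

This is Cobb-Douglas in (x_1−8, x_2−3): tangency gives 0.8·p_2·(x_2−3) = 0.2·p_1·(x_1−8).
Substituting into the budget: x_1* = 8 + 0.8·(M − 8·p_1 − 3·p_2)/p_1, and x_2* = 3 + 0.2·(…)/p_2.
Set x_1* = 110.82 in the demand function and solve for p_1: p_1 = 1.6.

p_1 = 1.6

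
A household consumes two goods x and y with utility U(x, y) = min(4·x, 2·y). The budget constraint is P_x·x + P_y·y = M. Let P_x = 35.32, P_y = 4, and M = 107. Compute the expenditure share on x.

With perfect complements, no substitution: consume in ratio x:y = 2:4.
Budget: P_x·x + P_y·2·x = M, so (2·P_x + 4·P_y)·x = 2·M.
Demand: x*(P_x,P_y,M) = 2·M/(2·P_x + 4·P_y), y* = 4·M/(2·P_x + 4·P_y).
Here 2·35.32 + 4·4 = 86.64, giving x* = 2.47 and y* = 4.94.
Expenditure on x: 35.32·2.47 = 87.2401; share = 0.8153.

share on x = 0.8153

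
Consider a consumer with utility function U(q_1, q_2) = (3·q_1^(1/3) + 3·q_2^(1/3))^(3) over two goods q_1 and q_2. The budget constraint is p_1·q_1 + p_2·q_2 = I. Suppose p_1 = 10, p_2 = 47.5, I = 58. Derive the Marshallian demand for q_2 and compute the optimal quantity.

q_2* = 0.384

With the ratio pinned down, the budget gives q_1* = I/(p_1 + p_2·(q_2/q_1)) and q_2* = (q_2/q_1)·q_1*.
Numerically q_2/q_1 = 0.096596, so q_1* = 58/(10 + 47.5·0.096596) = 3.9758 and q_2* = 0.096596·3.9758 = 0.384.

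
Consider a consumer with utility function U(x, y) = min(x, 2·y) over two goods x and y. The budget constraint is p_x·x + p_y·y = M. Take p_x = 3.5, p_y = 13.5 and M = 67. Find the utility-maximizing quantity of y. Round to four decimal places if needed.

Leontief preferences: the optimum is at the kink where x/2 = y/1, i.e. y = (1/2)·x.
Budget: p_x·x + p_y·(1/2)·x = M, so (2·p_x + p_y)·x = 2·M.
Demand: x*(p_x,p_y,M) = 2·M/(2·p_x + p_y), y* = M/(2·p_x + p_y).
Here 2·3.5 + 13.5 = 20.5, giving y* = 3.2683.

y* = 3.2683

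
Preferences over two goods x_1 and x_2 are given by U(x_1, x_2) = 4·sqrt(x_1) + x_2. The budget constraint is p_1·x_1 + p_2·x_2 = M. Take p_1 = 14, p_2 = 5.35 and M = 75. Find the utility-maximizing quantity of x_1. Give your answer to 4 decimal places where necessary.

x_1* = 0.5841

Utility is quasi-linear in x_2; the FOC for x_1 is 2/√x_1 = p_1/p_2.
Solve: √x_1 = 2·p_2/p_1, so x_1*(p_1,p_2) = (2·p_2/p_1)², and x_2* = (M − p_1·x_1*)/p_2.
Plugging in: x_1* = (2·5.35/14)² = 0.5841.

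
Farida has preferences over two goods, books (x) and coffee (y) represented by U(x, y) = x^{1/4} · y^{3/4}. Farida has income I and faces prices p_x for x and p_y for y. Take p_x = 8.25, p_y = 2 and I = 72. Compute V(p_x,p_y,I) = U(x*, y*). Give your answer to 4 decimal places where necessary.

V = 14.3955

Tangency: MRS = (1/3)·y/x = p_x/p_y.
So 0.25·p_y·y = 0.75·p_x·x; combined with the budget, a share 0.25 of income goes to x.
Demand: x*(p_x,p_y,I) = 0.25·I/p_x and y* = 0.75·I/p_y.
At p_x=8.25, p_y=2, I=72: x* = 0.25·72/8.25 = 2.1818, y* = 27.
Utility at the optimum: U(2.1818, 27) = 14.3955.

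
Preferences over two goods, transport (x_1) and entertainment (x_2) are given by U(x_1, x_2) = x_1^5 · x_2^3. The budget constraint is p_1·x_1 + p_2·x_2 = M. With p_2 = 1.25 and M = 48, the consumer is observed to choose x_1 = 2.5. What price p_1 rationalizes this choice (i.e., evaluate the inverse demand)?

The MRS is (5/3)·x_2/x_1. Set MRS = p_1/p_2.
Rearranging, p_2·x_2 = (3/5)·p_1·x_1. Substituting into the budget gives p_1·x_1·(1 + (3/5)) = M.
Demand: x_1*(p_1,p_2,M) = 0.625·M/p_1 and x_2* = 0.375·M/p_2.
Set x_1* = 2.5 in the demand function and solve for p_1: p_1 = 12.

p_1 = 12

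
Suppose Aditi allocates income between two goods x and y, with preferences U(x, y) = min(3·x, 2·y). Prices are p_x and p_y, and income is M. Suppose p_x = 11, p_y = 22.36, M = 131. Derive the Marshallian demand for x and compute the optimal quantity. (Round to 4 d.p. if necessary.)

With perfect complements, no substitution: consume in ratio x:y = 2:3.
Budget: p_x·x + p_y·(3/2)·x = M, so (2·p_x + 3·p_y)·x = 2·M.
Demand: x*(p_x,p_y,M) = 2·M/(2·p_x + 3·p_y), y* = 3·M/(2·p_x + 3·p_y).
Here 2·11 + 3·22.36 = 89.08, giving x* = 2.9412.

x* = 2.9412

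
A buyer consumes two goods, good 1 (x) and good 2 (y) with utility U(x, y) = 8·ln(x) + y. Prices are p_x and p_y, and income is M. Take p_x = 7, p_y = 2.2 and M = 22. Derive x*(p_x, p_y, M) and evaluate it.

MU_x = 8/x, MU_y = 1. Tangency: 8/x = p_x/p_y.
So x*(p_x,p_y) = 8·p_y/p_x, independent of income; and y* = (M − 8·p_y)/p_y.
At the given prices: x* = 8·2.2/7 = 2.5143.

x* = 2.5143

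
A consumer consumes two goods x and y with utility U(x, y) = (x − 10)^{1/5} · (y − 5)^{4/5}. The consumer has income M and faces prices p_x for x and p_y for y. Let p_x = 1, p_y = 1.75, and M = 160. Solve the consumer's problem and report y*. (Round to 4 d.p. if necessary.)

y* = 69.5714

This is Cobb-Douglas in (x−10, y−5): tangency gives 0.2·p_y·(y−5) = 0.8·p_x·(x−10).
After buying the subsistence bundle (10, 5), a share 0.2 of the remaining income goes to x: x* = 10 + 0.2·(M − 10p_x − 5p_y)/p_x.
Discretionary income = 160 − 10·1 − 5·1.75 = 141.25; y* = 5 + 0.8·141.25/1.75 = 69.5714.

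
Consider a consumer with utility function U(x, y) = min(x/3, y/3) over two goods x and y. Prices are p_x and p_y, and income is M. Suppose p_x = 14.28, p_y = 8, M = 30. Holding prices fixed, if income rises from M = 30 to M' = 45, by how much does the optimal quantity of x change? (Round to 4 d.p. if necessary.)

With perfect complements, no substitution: consume in ratio x:y = 3:3.
Budget: p_x·x + p_y·x = M, so (3·p_x + 3·p_y)·x = 3·M.
Demand: x*(p_x,p_y,M) = 3·M/(3·p_x + 3·p_y), y* = 3·M/(3·p_x + 3·p_y).
Here 3·14.28 + 3·8 = 66.84, giving x* = 1.3465.
At M' = 45: x* = 2.0197. Change: 2.0197 − 1.3465 = 0.6732.

Δx* = 0.6732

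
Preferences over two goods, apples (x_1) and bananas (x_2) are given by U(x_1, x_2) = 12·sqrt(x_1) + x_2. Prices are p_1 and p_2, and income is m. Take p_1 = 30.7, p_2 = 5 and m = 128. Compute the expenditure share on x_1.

share on x_1 = 0.229

Set MRS = p_1/p_2: 6·x_1^(−1/2) = p_1/p_2.
Thus x_1* = (6·p_2/p_1)² — independent of m — with the rest of income spent on x_2.
Plugging in: x_1* = (6·5/30.7)² = 0.9549, x_2* = 19.7368.
Expenditure on x_1: 30.7·0.9549 = 29.316; share = 0.229.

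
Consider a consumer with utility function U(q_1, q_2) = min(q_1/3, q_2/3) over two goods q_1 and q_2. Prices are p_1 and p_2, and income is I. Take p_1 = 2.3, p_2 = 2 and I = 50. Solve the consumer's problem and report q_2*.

Demand: q_1*(p_1,p_2,I) = 3·I/(3·p_1 + 3·p_2), q_2* = 3·I/(3·p_1 + 3·p_2).
Here 3·2.3 + 3·2 = 12.9, giving q_2* = 11.6279.

q_2* = 11.6279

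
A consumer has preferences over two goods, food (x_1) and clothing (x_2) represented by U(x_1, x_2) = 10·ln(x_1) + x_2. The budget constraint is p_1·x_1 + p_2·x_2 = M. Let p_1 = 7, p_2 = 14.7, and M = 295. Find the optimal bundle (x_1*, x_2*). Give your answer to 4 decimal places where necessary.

x_1* = 21, x_2* = 10.068

So x_1*(p_1,p_2) = 10·p_2/p_1, independent of income; and x_2* = (M − 10·p_2)/p_2.
At the given prices: x_1* = 10·14.7/7 = 21, and x_2* = 10.068.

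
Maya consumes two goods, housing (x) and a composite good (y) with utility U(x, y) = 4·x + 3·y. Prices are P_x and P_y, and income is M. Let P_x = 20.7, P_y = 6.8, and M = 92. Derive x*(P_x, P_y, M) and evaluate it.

Perfect substitutes: compare marginal utility per dollar. 4/P_x vs 3/P_y → 0.1932 vs 0.4412.
y gives more utility per dollar, so spend all income on y: y* = M/P_y, x* = 0.
Numerically: x* = 0, y* = 13.5294.

x* = 0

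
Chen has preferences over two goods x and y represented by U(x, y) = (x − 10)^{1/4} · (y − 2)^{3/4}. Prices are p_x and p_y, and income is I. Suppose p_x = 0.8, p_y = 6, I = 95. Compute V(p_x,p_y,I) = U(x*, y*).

This is Cobb-Douglas in (x−10, y−2): tangency gives 0.25·p_y·(y−2) = 0.75·p_x·(x−10).
After buying the subsistence bundle (10, 2), a share 0.25 of the remaining income goes to x: x* = 10 + 0.25·(I − 10p_x − 2p_y)/p_x.
Discretionary income = 95 − 10·0.8 − 2·6 = 75; x* = 10 + 0.25·75/0.8 = 33.4375; y* = 2 + 0.75·75/6 = 11.375.
Utility at the optimum: U(33.4375, 11.375) = 11.7884.

V = 11.7884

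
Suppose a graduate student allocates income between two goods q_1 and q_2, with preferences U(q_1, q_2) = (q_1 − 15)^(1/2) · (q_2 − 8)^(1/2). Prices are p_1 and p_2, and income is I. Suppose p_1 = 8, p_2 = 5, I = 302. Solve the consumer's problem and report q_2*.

Let q_1' = q_1−15, q_2' = q_2−8. MRS = q_2'/q_1' = p_1/p_2.
After buying the subsistence bundle (15, 8), a share 0.5 of the remaining income goes to q_1: q_1* = 15 + 0.5·(I − 15p_1 − 8p_2)/p_1.
Discretionary income = 302 − 15·8 − 8·5 = 142; q_2* = 8 + 0.5·142/5 = 22.2.

q_2* = 22.2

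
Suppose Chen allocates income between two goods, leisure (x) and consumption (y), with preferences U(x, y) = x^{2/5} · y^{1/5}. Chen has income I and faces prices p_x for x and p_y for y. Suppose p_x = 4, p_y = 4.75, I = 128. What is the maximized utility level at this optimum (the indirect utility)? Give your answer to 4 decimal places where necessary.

MU_x/MU_y = (0.4·y)/(0.2·x); tangency sets this equal to p_x/p_y.
Rearranging, p_y·y = (1/2)·p_x·x. Substituting into the budget gives p_x·x·(1 + (1/2)) = I.
Demand: x*(p_x,p_y,I) = 2/3·I/p_x and y* = 1/3·I/p_y.
At p_x=4, p_y=4.75, I=128: x* = 2/3·128/4 = 21.3333, y* = 8.9825.
Utility at the optimum: U(21.3333, 8.9825) = 5.276.

V = 5.276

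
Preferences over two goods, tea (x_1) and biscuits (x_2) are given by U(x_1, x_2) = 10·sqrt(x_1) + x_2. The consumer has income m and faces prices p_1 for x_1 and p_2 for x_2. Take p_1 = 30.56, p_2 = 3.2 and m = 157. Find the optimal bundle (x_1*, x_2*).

Set MRS = p_1/p_2: 5·x_1^(−1/2) = p_1/p_2.
Solve: √x_1 = 5·p_2/p_1, so x_1*(p_1,p_2) = (5·p_2/p_1)², and x_2* = (m − p_1·x_1*)/p_2.
Plugging in: x_1* = (5·3.2/30.56)² = 0.2741, x_2* = 46.4447.

x_1* = 0.2741, x_2* = 46.4447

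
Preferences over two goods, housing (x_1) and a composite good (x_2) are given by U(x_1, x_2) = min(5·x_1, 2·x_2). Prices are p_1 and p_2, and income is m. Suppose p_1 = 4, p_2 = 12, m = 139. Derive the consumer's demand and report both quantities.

Leontief preferences: the optimum is at the kink where x_1/2 = x_2/5, i.e. x_2 = (5/2)·x_1.
Budget: p_1·x_1 + p_2·(5/2)·x_1 = m, so (2·p_1 + 5·p_2)·x_1 = 2·m.
Demand: x_1*(p_1,p_2,m) = 2·m/(2·p_1 + 5·p_2), x_2* = 5·m/(2·p_1 + 5·p_2).
Here 2·4 + 5·12 = 68, giving x_1* = 4.0882 and x_2* = 10.2206.

x_1* = 4.0882, x_2* = 10.2206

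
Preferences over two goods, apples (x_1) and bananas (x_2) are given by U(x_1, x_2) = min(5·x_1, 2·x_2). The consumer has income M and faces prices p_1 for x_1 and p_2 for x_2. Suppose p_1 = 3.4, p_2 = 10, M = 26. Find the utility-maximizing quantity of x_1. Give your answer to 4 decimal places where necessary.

Leontief preferences: the optimum is at the kink where x_1/2 = x_2/5, i.e. x_2 = (5/2)·x_1.
Budget: p_1·x_1 + p_2·(5/2)·x_1 = M, so (2·p_1 + 5·p_2)·x_1 = 2·M.
Demand: x_1*(p_1,p_2,M) = 2·M/(2·p_1 + 5·p_2), x_2* = 5·M/(2·p_1 + 5·p_2).
Here 2·3.4 + 5·10 = 56.8, giving x_1* = 0.9155.

x_1* = 0.9155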